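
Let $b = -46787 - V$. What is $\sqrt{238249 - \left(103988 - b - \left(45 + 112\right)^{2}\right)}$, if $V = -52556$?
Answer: $\sqrt{164679} \approx 405.81$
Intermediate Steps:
$b = 5769$ ($b = -46787 - -52556 = -46787 + 52556 = 5769$)
$\sqrt{238249 - \left(103988 - b - \left(45 + 112\right)^{2}\right)} = \sqrt{238249 + \left(\left(-103988 + \left(45 + 112\right)^{2}\right) + 5769\right)} = \sqrt{238249 + \left(\left(-103988 + 157^{2}\right) + 5769\right)} = \sqrt{238249 + \left(\left(-103988 + 24649\right) + 5769\right)} = \sqrt{238249 + \left(-79339 + 5769\right)} = \sqrt{238249 - 73570} = \sqrt{164679}$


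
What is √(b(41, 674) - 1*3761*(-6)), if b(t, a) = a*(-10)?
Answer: √15826 ≈ 125.80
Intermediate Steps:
b(t, a) = -10*a
√(b(41, 674) - 1*3761*(-6)) = √(-10*674 - 1*3761*(-6)) = √(-6740 - 3761*(-6)) = √(-6740 + 22566) = √15826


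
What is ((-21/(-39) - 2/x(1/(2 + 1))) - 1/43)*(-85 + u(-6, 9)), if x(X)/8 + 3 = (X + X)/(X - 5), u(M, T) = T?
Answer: -555883/12298 ≈ -45.201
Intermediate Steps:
x(X) = -24 + 16*X/(-5 + X) (x(X) = -24 + 8*((X + X)/(X - 5)) = -24 + 8*((2*X)/(-5 + X)) = -24 + 8*(2*X/(-5 + X)) = -24 + 16*X/(-5 + X))
((-21/(-39) - 2/x(1/(2 + 1))) - 1/43)*(-85 + u(-6, 9)) = ((-21/(-39) - 2*(-5 + 1/(2 + 1))/(8*(15 - 1/(2 + 1)))) - 1/43)*(-85 + 9) = ((-21*(-1/39) - 2*(-5 + 1/3)/(8*(15 - 1/3))) - 1*1/43)*(-76) = ((7/13 - 2*(-5 + ⅓)/(8*(15 - 1*⅓))) - 1/43)*(-76) = ((7/13 - 2*(-7/(12*(15 - ⅓)))) - 1/43)*(-76) = ((7/13 - 2/(8*(-3/14)*(44/3))) - 1/43)*(-76) = ((7/13 - 2/(-176/7)) - 1/43)*(-76) = ((7/13 - 2*(-7/176)) - 1/43)*(-76) = ((7/13 + 7/88) - 1/43)*(-76) = (707/1144 - 1/43)*(-76) = (29257/49192)*(-76) = -555883/12298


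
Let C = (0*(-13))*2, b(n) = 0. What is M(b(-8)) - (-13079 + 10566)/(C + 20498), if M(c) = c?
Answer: 2513/20498 ≈ 0.12260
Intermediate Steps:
C = 0 (C = 0*2 = 0)
M(b(-8)) - (-13079 + 10566)/(C + 20498) = 0 - (-13079 + 10566)/(0 + 20498) = 0 - (-2513)/20498 = 0 - 1*(-2513/20498) = 0 + 2513/20498 = 2513/20498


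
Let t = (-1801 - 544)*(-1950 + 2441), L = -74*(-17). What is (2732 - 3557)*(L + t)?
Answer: 948863025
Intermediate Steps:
L = 1258
t = -1151395 (t = -2345*491 = -1151395)
(2732 - 3557)*(L + t) = (2732 - 3557)*(1258 - 1151395) = -825*(-1150137) = 948863025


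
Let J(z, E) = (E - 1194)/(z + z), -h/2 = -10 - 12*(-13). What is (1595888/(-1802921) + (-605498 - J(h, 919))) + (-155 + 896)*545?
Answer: -212323053995059/1052905864 ≈ -2.0165e+5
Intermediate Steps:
h = -292 (h = -2*(-10 - 12*(-13)) = -2*(-10 + 156) = -2*146 = -292)
J(z, E) = (-1194 + E)/(2*z) (J(z, E) = (-1194 + E)/((2*z)) = (-1194 + E)*(1/(2*z)) = (-1194 + E)/(2*z))
(1595888/(-1802921) + (-605498 - J(h, 919))) + (-155 + 896)*545 = (1595888/(-1802921) + (-605498 - (-1194 + 919)/(2*(-292)))) + (-155 + 896)*545 = (1595888*(-1/1802921) + (-605498 - (-1)*(-275)/(2*292))) + 741*545 = (-1595888/1802921 + (-605498 - 1*275/584)) + 403845 = (-1595888/1802921 + (-605498 - 275/584)) + 403845 = (-1595888/1802921 - 353611107/584) + 403845 = -637533822642139/1052905864 + 403845 = -212323053995059/1052905864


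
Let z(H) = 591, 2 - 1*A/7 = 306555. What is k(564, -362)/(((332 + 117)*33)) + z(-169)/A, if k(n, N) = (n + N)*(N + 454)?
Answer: 39870109817/31795370607 ≈ 1.2540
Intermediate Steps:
A = -2145871 (A = 14 - 7*306555 = 14 - 2145885 = -2145871)
k(n, N) = (454 + N)*(N + n) (k(n, N) = (N + n)*(454 + N) = (454 + N)*(N + n))
k(564, -362)/(((332 + 117)*33)) + z(-169)/A = ((-362)**2 + 454*(-362) + 454*564 - 362*564)/(((332 + 117)*33)) + 591/(-2145871) = (131044 - 164348 + 256056 - 204168)/((449*33)) + 591*(-1/2145871) = 18584/14817 - 591/2145871 = 39870109817/31795370607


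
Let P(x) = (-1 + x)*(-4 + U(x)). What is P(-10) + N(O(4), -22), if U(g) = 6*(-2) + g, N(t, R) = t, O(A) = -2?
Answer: 284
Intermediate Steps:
U(g) = -12 + g
P(x) = (-1 + x)*(-16 + x) (P(x) = (-1 + x)*(-4 + (-12 + x)) = (-1 + x)*(-16 + x))
P(-10) + N(O(4), -22) = (16 + (-10)² - 17*(-10)) - 2 = (16 + 100 + 170) - 2 = 286 - 2 = 284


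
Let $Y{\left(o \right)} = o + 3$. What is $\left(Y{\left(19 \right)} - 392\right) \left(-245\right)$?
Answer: $90650$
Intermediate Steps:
$Y{\left(o \right)} = 3 + o$
$\left(Y{\left(19 \right)} - 392\right) \left(-245\right) = \left(\left(3 + 19\right) - 392\right) \left(-245\right) = \left(22 - 392\right) \left(-245\right) = \left(-370\right) \left(-245\right) = 90650$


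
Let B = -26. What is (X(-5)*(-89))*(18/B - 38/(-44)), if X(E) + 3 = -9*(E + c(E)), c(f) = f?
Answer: -379407/286 ≈ -1326.6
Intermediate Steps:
X(E) = -3 - 18*E (X(E) = -3 - 9*(E + E) = -3 - 18*E)
(X(-5)*(-89))*(18/B - 38/(-44)) = ((-3 - 18*(-5))*(-89))*(18/(-26) - 38/(-44)) = ((-3 + 90)*(-89))*(18*(-1/26) - 38*(-1/44)) = (87*(-89))*(-9/13 + 19/22) = -7743*49/286 = -379407/286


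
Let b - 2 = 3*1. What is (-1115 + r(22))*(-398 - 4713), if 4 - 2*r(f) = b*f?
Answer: 5969648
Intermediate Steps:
b = 5 (b = 2 + 3*1 = 2 + 3 = 5)
r(f) = 2 - 5*f/2
(-1115 + r(22))*(-398 - 4713) = (-1115 + (2 - 5/2*22))*(-398 - 4713) = (-1115 + (2 - 55))*(-5111) = (-1115 - 53)*(-5111) = -1168*(-5111) = 5969648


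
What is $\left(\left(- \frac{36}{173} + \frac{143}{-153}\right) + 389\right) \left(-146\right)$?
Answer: $- \frac{1498864324}{26469} \approx -56627.0$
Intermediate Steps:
$\left(\left(- \frac{36}{173} + \frac{143}{-153}\right) + 389\right) \left(-146\right) = \left(\left(\left(-36\right) \frac{1}{173} + 143 \left(- \frac{1}{153}\right)\right) + 389\right) \left(-146\right) = \left(\left(- \frac{36}{173} - \frac{143}{153}\right) + 389\right) \left(-146\right) = \left(- \frac{30247}{26469} + 389\right) \left(-146\right) = \frac{10266194}{26469} \left(-146\right) = - \frac{1498864324}{26469}$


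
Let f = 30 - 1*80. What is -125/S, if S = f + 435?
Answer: -25/77 ≈ -0.32468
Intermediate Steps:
f = -50 (f = 30 - 80 = -50)
S = 385 (S = -50 + 435 = 385)
-125/S = -125/385 = -125*1/385 = -25/77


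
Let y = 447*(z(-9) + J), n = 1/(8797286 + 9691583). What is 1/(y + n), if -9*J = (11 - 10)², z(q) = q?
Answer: -55466607/225897001439 ≈ -0.00024554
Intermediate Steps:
n = 1/18488869 ≈ 5.4087e-8
J = -⅑ (J = -(11 - 10)²/9 = -⅑*1² = -⅑*1 = -⅑ ≈ -0.11111)
y = -12218/3 (y = 447*(-9 - ⅑) = 447*(-82/9) = -12218/3 ≈ -4072.7)
1/(y + n) = 1/(-12218/3 + 1/18488869) = 1/(-225897001439/55466607) = -55466607/225897001439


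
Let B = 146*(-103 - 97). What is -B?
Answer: 29200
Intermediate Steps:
B = -29200 (B = 146*(-200) = -29200)
-B = -1*(-29200) = 29200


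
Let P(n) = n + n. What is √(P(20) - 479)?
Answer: I*√439 ≈ 20.952*I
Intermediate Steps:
P(n) = 2*n
√(P(20) - 479) = √(2*20 - 479) = √(40 - 479) = √(-439) = I*√439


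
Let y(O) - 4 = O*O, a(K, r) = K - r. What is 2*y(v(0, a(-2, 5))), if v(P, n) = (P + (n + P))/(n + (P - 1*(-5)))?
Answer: 65/2 ≈ 32.500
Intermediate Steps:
v(P, n) = (n + 2*P)/(5 + P + n) (v(P, n) = (P + (P + n))/(n + (P + 5)) = (n + 2*P)/(n + (5 + P)) = (n + 2*P)/(5 + P + n))
y(O) = 4 + O² (y(O) = 4 + O*O = 4 + O²)
2*y(v(0, a(-2, 5))) = 2*(4 + (((-2 - 1*5) + 2*0)/(5 + 0 + (-2 - 1*5)))²) = 2*(4 + (((-2 - 5) + 0)/(5 + 0 + (-2 - 5)))²) = 2*(4 + ((-7 + 0)/(5 + 0 - 7))²) = 2*(4 + (-7/(-2))²) = 2*(4 + (-½*(-7))²) = 2*(4 + (7/2)²) = 2*(4 + 49/4) = 2*(65/4) = 65/2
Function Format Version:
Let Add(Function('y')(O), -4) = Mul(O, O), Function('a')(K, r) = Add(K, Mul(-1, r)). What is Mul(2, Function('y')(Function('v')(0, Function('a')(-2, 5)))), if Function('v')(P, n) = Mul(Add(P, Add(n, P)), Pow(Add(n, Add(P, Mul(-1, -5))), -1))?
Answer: Rational(65, 2) ≈ 32.500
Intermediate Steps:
Function('v')(P, n) = Mul(Pow(Add(5, P, n), -1), Add(n, Mul(2, P))) (Function('v')(P, n) = Mul(Add(P, Add(P, n)), Pow(Add(n, Add(P, 5)), -1)) = Mul(Add(n, Mul(2, P)), Pow(Add(n, Add(5, P)), -1)) = Mul(Add(n, Mul(2, P)), Pow(Add(5, P, n), -1)) = Mul(Pow(Add(5, P, n), -1), Add(n, Mul(2, P))))
Function('y')(O) = Add(4, Pow(O, 2)) (Function('y')(O) = Add(4, Mul(O, O)) = Add(4, Pow(O, 2)))
Mul(2, Function('y')(Function('v')(0, Function('a')(-2, 5)))) = Mul(2, Add(4, Pow(Mul(Pow(Add(5, 0, Add(-2, Mul(-1, 5))), -1), Add(Add(-2, Mul(-1, 5)), Mul(2, 0))), 2))) = Mul(2, Add(4, Pow(Mul(Pow(Add(5, 0, Add(-2, -5)), -1), Add(Add(-2, -5), 0)), 2))) = Mul(2, Add(4, Pow(Mul(Pow(Add(5, 0, -7), -1), Add(-7, 0)), 2))) = Mul(2, Add(4, Pow(Mul(Pow(-2, -1), -7), 2))) = Mul(2, Add(4, Pow(Mul(Rational(-1, 2), -7), 2))) = Mul(2, Add(4, Pow(Rational(7, 2), 2))) = Mul(2, Add(4, Rational(49, 4))) = Mul(2, Rational(65, 4)) = Rational(65, 2)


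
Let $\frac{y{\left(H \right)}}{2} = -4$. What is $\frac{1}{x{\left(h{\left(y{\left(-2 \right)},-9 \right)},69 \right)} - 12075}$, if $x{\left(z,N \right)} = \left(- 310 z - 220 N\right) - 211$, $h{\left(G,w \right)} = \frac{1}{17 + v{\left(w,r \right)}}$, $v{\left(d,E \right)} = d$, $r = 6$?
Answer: $- \frac{4}{110019} \approx -3.6357 \cdot 10^{-5}$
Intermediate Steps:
$y{\left(H \right)} = -8$ ($y{\left(H \right)} = 2 \left(-4\right) = -8$)
$h{\left(G,w \right)} = \frac{1}{17 + w}$
$x{\left(z,N \right)} = -211 - 310 z - 220 N$
$\frac{1}{x{\left(h{\left(y{\left(-2 \right)},-9 \right)},69 \right)} - 12075} = \frac{1}{\left(-211 - \frac{310}{17 - 9} - 15180\right) - 12075} = \frac{1}{\left(-211 - \frac{310}{8} - 15180\right) - 12075} = \frac{1}{\left(-211 - \frac{155}{4} - 15180\right) - 12075} = \frac{1}{- \frac{61719}{4} - 12075} = \frac{1}{- \frac{110019}{4}} = - \frac{4}{110019}$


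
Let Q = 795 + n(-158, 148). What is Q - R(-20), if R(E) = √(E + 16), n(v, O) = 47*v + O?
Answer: -6483 - 2*I ≈ -6483.0 - 2.0*I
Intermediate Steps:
n(v, O) = O + 47*v
R(E) = √(16 + E)
Q = -6483 (Q = 795 + (148 + 47*(-158)) = 795 + (148 - 7426) = 795 - 7278 = -6483)
Q - R(-20) = -6483 - √(16 - 20) = -6483 - √(-4) = -6483 - 2*I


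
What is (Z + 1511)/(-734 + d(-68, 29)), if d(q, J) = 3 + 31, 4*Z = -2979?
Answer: -613/560 ≈ -1.0946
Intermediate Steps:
Z = -2979/4 (Z = (1/4)*(-2979) = -2979/4 ≈ -744.75)
d(q, J) = 34
(Z + 1511)/(-734 + d(-68, 29)) = (-2979/4 + 1511)/(-734 + 34) = (3065/4)/(-700) = (3065/4)*(-1/700) = -613/560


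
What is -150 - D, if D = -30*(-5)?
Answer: -300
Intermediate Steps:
D = 150
-150 - D = -150 - 1*150 = -150 - 150 = -300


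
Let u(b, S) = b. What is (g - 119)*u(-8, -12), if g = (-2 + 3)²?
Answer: 944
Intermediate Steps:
g = 1 (g = 1² = 1)
(g - 119)*u(-8, -12) = (1 - 119)*(-8) = -118*(-8) = 944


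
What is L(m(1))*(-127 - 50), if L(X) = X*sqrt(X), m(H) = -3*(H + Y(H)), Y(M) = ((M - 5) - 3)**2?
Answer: 132750*I*sqrt(6) ≈ 3.2517e+5*I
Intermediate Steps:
Y(M) = (-8 + M)**2 (Y(M) = ((-5 + M) - 3)**2 = (-8 + M)**2)
m(H) = -3*H - 3*(-8 + H)**2 (m(H) = -3*(H + (-8 + H)**2) = -3*H - 3*(-8 + H)**2)
L(X) = X**(3/2)
L(m(1))*(-127 - 50) = (-3*1 - 3*(-8 + 1)**2)**(3/2)*(-127 - 50) = (-3 - 3*(-7)**2)**(3/2)*(-177) = (-3 - 3*49)**(3/2)*(-177) = (-3 - 147)**(3/2)*(-177) = (-150)**(3/2)*(-177) = -750*I*sqrt(6)*(-177) = 132750*I*sqrt(6)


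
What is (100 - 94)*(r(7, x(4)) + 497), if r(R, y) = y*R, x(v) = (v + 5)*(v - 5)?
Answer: 2604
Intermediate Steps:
x(v) = (-5 + v)*(5 + v) (x(v) = (5 + v)*(-5 + v) = (-5 + v)*(5 + v))
r(R, y) = R*y
(100 - 94)*(r(7, x(4)) + 497) = (100 - 94)*(7*(-25 + 4²) + 497) = 6*(7*(-25 + 16) + 497) = 6*(7*(-9) + 497) = 6*(-63 + 497) = 6*434 = 2604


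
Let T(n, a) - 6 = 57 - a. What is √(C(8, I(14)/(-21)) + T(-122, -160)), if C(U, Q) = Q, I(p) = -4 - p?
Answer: √10969/7 ≈ 14.962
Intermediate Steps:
T(n, a) = 63 - a (T(n, a) = 6 + (57 - a) = 63 - a)
√(C(8, I(14)/(-21)) + T(-122, -160)) = √((-4 - 1*14)/(-21) + (63 - 1*(-160))) = √((-4 - 14)*(-1/21) + (63 + 160)) = √(-18*(-1/21) + 223) = √(6/7 + 223) = √(1567/7) = √10969/7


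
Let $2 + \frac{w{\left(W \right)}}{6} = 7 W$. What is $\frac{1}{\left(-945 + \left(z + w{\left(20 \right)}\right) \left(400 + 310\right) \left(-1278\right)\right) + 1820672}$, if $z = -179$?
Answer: $- \frac{1}{587069893} \approx -1.7034 \cdot 10^{-9}$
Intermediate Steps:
$w{\left(W \right)} = -12 + 42 W$ ($w{\left(W \right)} = -12 + 6 \cdot 7 W = -12 + 42 W$)
$\frac{1}{\left(-945 + \left(z + w{\left(20 \right)}\right) \left(400 + 310\right) \left(-1278\right)\right) + 1820672} = \frac{1}{\left(-945 + \left(-179 + \left(-12 + 42 \cdot 20\right)\right) \left(400 + 310\right) \left(-1278\right)\right) + 1820672} = \frac{1}{\left(-945 + \left(-179 + \left(-12 + 840\right)\right) 710 \left(-1278\right)\right) + 1820672} = \frac{1}{\left(-945 + \left(-179 + 828\right) 710 \left(-1278\right)\right) + 1820672} = \frac{1}{\left(-945 + 649 \cdot 710 \left(-1278\right)\right) + 1820672} = \frac{1}{\left(-945 + 460790 \left(-1278\right)\right) + 1820672} = \frac{1}{\left(-945 - 588889620\right) + 1820672} = \frac{1}{-588890565 + 1820672} = \frac{1}{-587069893} = - \frac{1}{587069893}$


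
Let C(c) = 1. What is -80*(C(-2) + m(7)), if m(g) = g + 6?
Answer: -1120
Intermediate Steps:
m(g) = 6 + g
-80*(C(-2) + m(7)) = -80*(1 + (6 + 7)) = -80*(1 + 13) = -80*14 = -1120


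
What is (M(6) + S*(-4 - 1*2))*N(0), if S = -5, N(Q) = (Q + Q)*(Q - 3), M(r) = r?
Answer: 0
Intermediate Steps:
N(Q) = 2*Q*(-3 + Q) (N(Q) = (2*Q)*(-3 + Q) = 2*Q*(-3 + Q))
(M(6) + S*(-4 - 1*2))*N(0) = (6 - 5*(-4 - 1*2))*(2*0*(-3 + 0)) = (6 - 5*(-4 - 2))*(2*0*(-3)) = (6 - 5*(-6))*0 = (6 + 30)*0 = 36*0 = 0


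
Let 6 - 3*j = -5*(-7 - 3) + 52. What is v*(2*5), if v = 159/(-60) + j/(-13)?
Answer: -49/26 ≈ -1.8846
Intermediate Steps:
j = -32 (j = 2 - (-5*(-7 - 3) + 52)/3 = 2 - (-5*(-10) + 52)/3 = 2 - (50 + 52)/3 = 2 - 1/3*102 = 2 - 34 = -32)
v = -49/260 (v = 159/(-60) - 32/(-13) = 159*(-1/60) - 32*(-1/13) = -53/20 + 32/13 = -49/260 ≈ -0.18846)
v*(2*5) = -49*5/130 = -49/260*10 = -49/26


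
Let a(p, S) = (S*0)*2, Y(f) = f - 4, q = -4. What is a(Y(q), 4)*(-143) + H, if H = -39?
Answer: -39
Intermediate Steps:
Y(f) = -4 + f
a(p, S) = 0 (a(p, S) = 0*2 = 0)
a(Y(q), 4)*(-143) + H = 0*(-143) - 39 = 0 - 39 = -39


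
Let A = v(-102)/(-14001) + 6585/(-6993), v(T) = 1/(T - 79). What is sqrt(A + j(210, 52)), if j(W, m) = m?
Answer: 2*sqrt(5498972232068686462)/656352879 ≈ 7.1455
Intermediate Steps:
v(T) = 1/(-79 + T)
A = -1854174988/1969058637 (A = 1/(-79 - 102*(-14001)) + 6585/(-6993) = -1/14001/(-181) + 6585*(-1/6993) = -1/181*(-1/14001) - 2195/2331 = 1/2534181 - 2195/2331 = -1854174988/1969058637 ≈ -0.94166)
sqrt(A + j(210, 52)) = sqrt(-1854174988/1969058637 + 52) = sqrt(100536874136/1969058637) = 2*sqrt(5498972232068686462)/656352879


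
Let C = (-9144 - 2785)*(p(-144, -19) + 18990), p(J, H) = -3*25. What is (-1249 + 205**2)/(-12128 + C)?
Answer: -40776/225649163 ≈ -0.00018071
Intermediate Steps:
p(J, H) = -75
C = -225637035 (C = (-9144 - 2785)*(-75 + 18990) = -11929*18915 = -225637035)
(-1249 + 205**2)/(-12128 + C) = (-1249 + 205**2)/(-12128 - 225637035) = (-1249 + 42025)/(-225649163) = 40776*(-1/225649163) = -40776/225649163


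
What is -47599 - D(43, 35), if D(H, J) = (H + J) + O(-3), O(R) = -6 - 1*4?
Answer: -47667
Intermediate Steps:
O(R) = -10 (O(R) = -6 - 4 = -10)
D(H, J) = -10 + H + J (D(H, J) = (H + J) - 10 = -10 + H + J)
-47599 - D(43, 35) = -47599 - (-10 + 43 + 35) = -47599 - 1*68 = -47599 - 68 = -47667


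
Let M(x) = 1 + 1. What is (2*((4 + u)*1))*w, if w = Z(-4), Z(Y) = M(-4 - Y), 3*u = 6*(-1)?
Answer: 8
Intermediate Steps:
M(x) = 2
u = -2 (u = (6*(-1))/3 = (⅓)*(-6) = -2)
Z(Y) = 2
w = 2
(2*((4 + u)*1))*w = (2*((4 - 2)*1))*2 = (2*(2*1))*2 = (2*2)*2 = 4*2 = 8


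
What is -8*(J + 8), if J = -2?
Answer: -48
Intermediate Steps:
-8*(J + 8) = -8*(-2 + 8) = -8*6 = -48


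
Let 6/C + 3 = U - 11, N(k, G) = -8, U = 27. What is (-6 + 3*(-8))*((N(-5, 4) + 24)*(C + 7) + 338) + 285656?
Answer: 3535148/13 ≈ 2.7193e+5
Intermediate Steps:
C = 6/13 (C = 6/(-3 + (27 - 11)) = 6/(-3 + 16) = 6/13 ≈ 0.46154)
(-6 + 3*(-8))*((N(-5, 4) + 24)*(C + 7) + 338) + 285656 = (-6 + 3*(-8))*((-8 + 24)*(6/13 + 7) + 338) + 285656 = (-6 - 24)*(16*(97/13) + 338) + 285656 = -30*(1552/13 + 338) + 285656 = -30*5946/13 + 285656 = -178380/13 + 285656 = 3535148/13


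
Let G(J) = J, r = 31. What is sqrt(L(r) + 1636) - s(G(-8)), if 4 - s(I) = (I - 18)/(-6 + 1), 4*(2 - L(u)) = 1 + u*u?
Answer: 6/5 + sqrt(5590)/2 ≈ 38.583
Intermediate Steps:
L(u) = 7/4 - u**2/4 (L(u) = 2 - (1 + u*u)/4 = 2 - (1 + u**2)/4 = 2 + (-1/4 - u**2/4) = 7/4 - u**2/4)
s(I) = 2/5 + I/5 (s(I) = 4 - (I - 18)/(-6 + 1) = 4 - (-18 + I)/(-5) = 4 - (-18 + I)*(-1)/5 = 4 - (18/5 - I/5) = 4 + (-18/5 + I/5) = 2/5 + I/5)
sqrt(L(r) + 1636) - s(G(-8)) = sqrt((7/4 - 1/4*31**2) + 1636) - (2/5 + (1/5)*(-8)) = sqrt((7/4 - 1/4*961) + 1636) - (2/5 - 8/5) = sqrt((7/4 - 961/4) + 1636) - 1*(-6/5) = sqrt(-477/2 + 1636) + 6/5 = sqrt(2795/2) + 6/5 = sqrt(5590)/2 + 6/5 = 6/5 + sqrt(5590)/2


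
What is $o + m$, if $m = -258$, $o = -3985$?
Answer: $-4243$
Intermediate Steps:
$o + m = -3985 - 258 = -4243$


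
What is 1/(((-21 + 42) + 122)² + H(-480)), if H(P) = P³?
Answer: -1/110571551 ≈ -9.0439e-9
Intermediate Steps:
1/(((-21 + 42) + 122)² + H(-480)) = 1/(((-21 + 42) + 122)² + (-480)³) = 1/((21 + 122)² - 110592000) = 1/(143² - 110592000) = 1/(20449 - 110592000) = 1/(-110571551) = -1/110571551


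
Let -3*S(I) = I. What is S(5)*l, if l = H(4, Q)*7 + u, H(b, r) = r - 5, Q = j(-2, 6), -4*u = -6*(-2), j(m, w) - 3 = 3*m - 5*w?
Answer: 1345/3 ≈ 448.33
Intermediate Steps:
j(m, w) = 3 - 5*w + 3*m (j(m, w) = 3 + (3*m - 5*w) = 3 + (-5*w + 3*m) = 3 - 5*w + 3*m)
S(I) = -I/3
u = -3 (u = -(-3)*(-2)/2 = -¼*12 = -3)
Q = -33 (Q = 3 - 5*6 + 3*(-2) = 3 - 30 - 6 = -33)
H(b, r) = -5 + r
l = -269 (l = (-5 - 33)*7 - 3 = -38*7 - 3 = -266 - 3 = -269)
S(5)*l = -⅓*5*(-269) = -5/3*(-269) = 1345/3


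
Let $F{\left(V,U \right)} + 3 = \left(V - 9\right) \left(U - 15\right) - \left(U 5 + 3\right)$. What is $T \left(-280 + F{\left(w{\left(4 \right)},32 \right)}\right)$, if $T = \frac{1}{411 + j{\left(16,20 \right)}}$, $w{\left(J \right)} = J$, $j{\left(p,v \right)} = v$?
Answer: $- \frac{531}{431} \approx -1.232$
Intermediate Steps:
$T = \frac{1}{431}$ ($T = \frac{1}{411 + 20} = \frac{1}{431} \approx 0.0023202$)
$F{\left(V,U \right)} = -6 - 5 U + \left(-15 + U\right) \left(-9 + V\right)$ ($F{\left(V,U \right)} = -3 - \left(3 + U 5 - \left(V - 9\right) \left(U - 15\right)\right) = -3 - \left(3 + 5 U - \left(-9 + V\right) \left(-15 + U\right)\right) = -3 - \left(3 + 5 U - \left(-15 + U\right) \left(-9 + V\right)\right) = -6 - 5 U + \left(-15 + U\right) \left(-9 + V\right)$)
$T \left(-280 + F{\left(w{\left(4 \right)},32 \right)}\right) = \frac{-280 + \left(129 - 60 - 448 + 32 \cdot 4\right)}{431} = \frac{-280 + \left(129 - 60 - 448 + 128\right)}{431} = \frac{-280 - 251}{431} = \frac{1}{431} \left(-531\right) = - \frac{531}{431}$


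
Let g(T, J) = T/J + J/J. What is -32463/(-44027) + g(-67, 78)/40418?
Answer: 102343467949/138799696308 ≈ 0.73735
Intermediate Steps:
g(T, J) = 1 + T/J (g(T, J) = T/J + 1 = 1 + T/J)
-32463/(-44027) + g(-67, 78)/40418 = -32463/(-44027) + ((78 - 67)/78)/40418 = -32463*(-1/44027) + ((1/78)*11)*(1/40418) = 32463/44027 + (11/78)*(1/40418) = 32463/44027 + 11/3152604 = 102343467949/138799696308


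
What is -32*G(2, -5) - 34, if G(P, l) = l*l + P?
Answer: -898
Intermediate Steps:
G(P, l) = P + l**2 (G(P, l) = l**2 + P = P + l**2)
-32*G(2, -5) - 34 = -32*(2 + (-5)**2) - 34 = -32*(2 + 25) - 34 = -32*27 - 34 = -864 - 34 = -898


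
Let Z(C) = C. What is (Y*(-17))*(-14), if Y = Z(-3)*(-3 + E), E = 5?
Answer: -1428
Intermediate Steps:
Y = -6 (Y = -3*(-3 + 5) = -3*2 = -6)
(Y*(-17))*(-14) = -6*(-17)*(-14) = 102*(-14) = -1428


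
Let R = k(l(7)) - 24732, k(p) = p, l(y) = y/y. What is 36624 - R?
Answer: 61355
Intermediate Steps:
l(y) = 1
R = -24731 (R = 1 - 24732 = -24731)
36624 - R = 36624 - 1*(-24731) = 36624 + 24731 = 61355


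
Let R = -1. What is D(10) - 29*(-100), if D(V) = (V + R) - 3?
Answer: 2906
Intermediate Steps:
D(V) = -4 + V (D(V) = (V - 1) - 3 = (-1 + V) - 3 = -4 + V)
D(10) - 29*(-100) = (-4 + 10) - 29*(-100) = 6 + 2900 = 2906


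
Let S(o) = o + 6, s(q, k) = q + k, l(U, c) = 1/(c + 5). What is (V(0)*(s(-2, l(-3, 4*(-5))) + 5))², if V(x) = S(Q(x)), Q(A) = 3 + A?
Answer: 17424/25 ≈ 696.96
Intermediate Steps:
l(U, c) = 1/(5 + c)
s(q, k) = k + q
S(o) = 6 + o
V(x) = 9 + x (V(x) = 6 + (3 + x) = 9 + x)
(V(0)*(s(-2, l(-3, 4*(-5))) + 5))² = ((9 + 0)*((1/(5 + 4*(-5)) - 2) + 5))² = (9*((1/(5 - 20) - 2) + 5))² = (9*((1/(-15) - 2) + 5))² = (9*((-1/15 - 2) + 5))² = (9*(-31/15 + 5))² = (9*(44/15))² = (132/5)² = 17424/25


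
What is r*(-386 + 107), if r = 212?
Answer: -59148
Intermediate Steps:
r*(-386 + 107) = 212*(-386 + 107) = 212*(-279) = -59148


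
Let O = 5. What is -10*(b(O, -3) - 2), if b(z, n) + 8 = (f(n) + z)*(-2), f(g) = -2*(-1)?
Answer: 240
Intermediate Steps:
f(g) = 2
b(z, n) = -12 - 2*z (b(z, n) = -8 + (2 + z)*(-2) = -8 + (-4 - 2*z) = -12 - 2*z)
-10*(b(O, -3) - 2) = -10*((-12 - 2*5) - 2) = -10*((-12 - 10) - 2) = -10*(-22 - 2) = -10*(-24) = 240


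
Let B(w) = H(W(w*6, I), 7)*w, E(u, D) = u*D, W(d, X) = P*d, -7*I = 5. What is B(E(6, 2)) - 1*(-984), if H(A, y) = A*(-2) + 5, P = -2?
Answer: 4500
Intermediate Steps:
I = -5/7 (I = -⅐*5 = -5/7 ≈ -0.71429)
W(d, X) = -2*d
H(A, y) = 5 - 2*A (H(A, y) = -2*A + 5 = 5 - 2*A)
E(u, D) = D*u
B(w) = w*(5 + 24*w) (B(w) = (5 - (-4)*w*6)*w = (5 - (-4)*6*w)*w = (5 - (-24)*w)*w = (5 + 24*w)*w = w*(5 + 24*w))
B(E(6, 2)) - 1*(-984) = (2*6)*(5 + 24*(2*6)) - 1*(-984) = 12*(5 + 24*12) + 984 = 12*(5 + 288) + 984 = 12*293 + 984 = 3516 + 984 = 4500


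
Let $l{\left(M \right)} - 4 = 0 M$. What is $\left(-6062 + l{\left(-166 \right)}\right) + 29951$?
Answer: $23893$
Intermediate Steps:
$l{\left(M \right)} = 4$ ($l{\left(M \right)} = 4 + 0 M = 4 + 0 = 4$)
$\left(-6062 + l{\left(-166 \right)}\right) + 29951 = \left(-6062 + 4\right) + 29951 = -6058 + 29951 = 23893$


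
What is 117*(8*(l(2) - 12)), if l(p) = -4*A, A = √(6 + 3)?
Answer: -22464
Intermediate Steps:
A = 3 (A = √9 = 3)
l(p) = -12 (l(p) = -4*3 = -12)
117*(8*(l(2) - 12)) = 117*(8*(-12 - 12)) = 117*(8*(-24)) = 117*(-192) = -22464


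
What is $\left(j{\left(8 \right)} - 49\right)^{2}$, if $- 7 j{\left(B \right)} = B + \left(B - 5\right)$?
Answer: $\frac{125316}{49} \approx 2557.5$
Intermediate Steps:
$j{\left(B \right)} = \frac{5}{7} - \frac{2 B}{7}$ ($j{\left(B \right)} = - \frac{B + \left(B - 5\right)}{7} = - \frac{B + \left(-5 + B\right)}{7} = - \frac{-5 + 2 B}{7} = \frac{5}{7} - \frac{2 B}{7}$)
$\left(j{\left(8 \right)} - 49\right)^{2} = \left(\left(\frac{5}{7} - \frac{16}{7}\right) - 49\right)^{2} = \left(- \frac{11}{7} - 49\right)^{2} = \left(- \frac{354}{7}\right)^{2} = \frac{125316}{49}$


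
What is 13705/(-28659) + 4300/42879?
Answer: -51602555/136541029 ≈ -0.37793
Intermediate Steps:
13705/(-28659) + 4300/42879 = 13705*(-1/28659) + 4300*(1/42879) = -13705/28659 + 4300/42879 = -51602555/136541029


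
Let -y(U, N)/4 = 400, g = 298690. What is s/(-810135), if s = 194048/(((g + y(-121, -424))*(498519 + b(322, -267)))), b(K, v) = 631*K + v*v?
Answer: -48512/46511389424219625 ≈ -1.0430e-12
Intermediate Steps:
b(K, v) = v**2 + 631*K (b(K, v) = 631*K + v**2 = v**2 + 631*K)
y(U, N) = -1600 (y(U, N) = -4*400 = -1600)
s = 48512/57411899775 (s = 194048/(((298690 - 1600)*(498519 + ((-267)**2 + 631*322)))) = 194048/((297090*(498519 + (71289 + 203182)))) = 194048/((297090*(498519 + 274471))) = 194048/((297090*772990)) = 194048/229647599100 = 194048*(1/229647599100) = 48512/57411899775 ≈ 8.4498e-7)
s/(-810135) = (48512/57411899775)/(-810135) = (48512/57411899775)*(-1/810135) = -48512/46511389424219625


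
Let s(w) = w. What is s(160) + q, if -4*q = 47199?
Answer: -46559/4 ≈ -11640.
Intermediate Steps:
q = -47199/4 (q = -1/4*47199 = -47199/4 ≈ -11800.)
s(160) + q = 160 - 47199/4 = -46559/4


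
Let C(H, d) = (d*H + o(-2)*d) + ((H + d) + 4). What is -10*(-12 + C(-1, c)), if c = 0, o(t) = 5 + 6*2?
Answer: 90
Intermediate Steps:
o(t) = 17 (o(t) = 5 + 12 = 17)
C(H, d) = 4 + H + 18*d + H*d (C(H, d) = (d*H + 17*d) + ((H + d) + 4) = (H*d + 17*d) + (4 + H + d) = (17*d + H*d) + (4 + H + d) = 4 + H + 18*d + H*d)
-10*(-12 + C(-1, c)) = -10*(-12 + (4 - 1 + 18*0 - 1*0)) = -10*(-12 + (4 - 1 + 0 + 0)) = -10*(-12 + 3) = -10*(-9) = 90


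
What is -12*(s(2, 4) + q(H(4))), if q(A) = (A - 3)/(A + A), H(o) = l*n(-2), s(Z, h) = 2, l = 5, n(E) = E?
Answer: -159/5 ≈ -31.800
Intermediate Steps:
H(o) = -10 (H(o) = 5*(-2) = -10)
q(A) = (-3 + A)/(2*A) (q(A) = (-3 + A)/((2*A)) = (-3 + A)*(1/(2*A)) = (-3 + A)/(2*A))
-12*(s(2, 4) + q(H(4))) = -12*(2 + (½)*(-3 - 10)/(-10)) = -12*(2 + (½)*(-⅒)*(-13)) = -12*(2 + 13/20) = -12*53/20 = -159/5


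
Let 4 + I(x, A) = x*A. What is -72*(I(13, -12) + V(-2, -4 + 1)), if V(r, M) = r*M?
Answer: 11088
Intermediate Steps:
V(r, M) = M*r
I(x, A) = -4 + A*x (I(x, A) = -4 + x*A = -4 + A*x)
-72*(I(13, -12) + V(-2, -4 + 1)) = -72*((-4 - 12*13) + (-4 + 1)*(-2)) = -72*((-4 - 156) - 3*(-2)) = -72*(-160 + 6) = -72*(-154) = 11088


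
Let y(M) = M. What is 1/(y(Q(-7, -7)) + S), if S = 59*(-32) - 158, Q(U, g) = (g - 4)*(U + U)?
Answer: -1/1892 ≈ -0.00052854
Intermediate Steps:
Q(U, g) = 2*U*(-4 + g) (Q(U, g) = (-4 + g)*(2*U) = 2*U*(-4 + g))
S = -2046 (S = -1888 - 158 = -2046)
1/(y(Q(-7, -7)) + S) = 1/(2*(-7)*(-4 - 7) - 2046) = 1/(2*(-7)*(-11) - 2046) = 1/(154 - 2046) = 1/(-1892) = -1/1892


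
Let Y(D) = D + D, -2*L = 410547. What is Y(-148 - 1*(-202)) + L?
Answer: -410331/2 ≈ -2.0517e+5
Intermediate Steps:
L = -410547/2 (L = -1/2*410547 = -410547/2 ≈ -2.0527e+5)
Y(D) = 2*D
Y(-148 - 1*(-202)) + L = 2*(-148 - 1*(-202)) - 410547/2 = 2*(-148 + 202) - 410547/2 = 2*54 - 410547/2 = 108 - 410547/2 = -410331/2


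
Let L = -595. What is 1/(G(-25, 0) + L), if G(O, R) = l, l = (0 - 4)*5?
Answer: -1/615 ≈ -0.0016260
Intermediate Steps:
l = -20 (l = -4*5 = -20)
G(O, R) = -20
1/(G(-25, 0) + L) = 1/(-20 - 595) = 1/(-615) = -1/615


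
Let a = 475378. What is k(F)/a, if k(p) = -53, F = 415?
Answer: -53/475378 ≈ -0.00011149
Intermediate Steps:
k(F)/a = -53/475378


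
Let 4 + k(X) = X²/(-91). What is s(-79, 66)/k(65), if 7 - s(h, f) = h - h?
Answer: -49/353 ≈ -0.13881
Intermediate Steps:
k(X) = -4 - X²/91 (k(X) = -4 + X²/(-91) = -4 - X²/91)
s(h, f) = 7 (s(h, f) = 7 - (h - h) = 7 - 1*0 = 7 + 0 = 7)
s(-79, 66)/k(65) = 7/(-4 - 1/91*65²) = 7/(-4 - 1/91*4225) = 7/(-4 - 325/7) = 7/(-353/7) = 7*(-7/353) = -49/353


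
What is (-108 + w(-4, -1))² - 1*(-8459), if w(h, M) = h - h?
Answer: 20123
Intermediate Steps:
w(h, M) = 0
(-108 + w(-4, -1))² - 1*(-8459) = (-108 + 0)² - 1*(-8459) = (-108)² + 8459 = 11664 + 8459 = 20123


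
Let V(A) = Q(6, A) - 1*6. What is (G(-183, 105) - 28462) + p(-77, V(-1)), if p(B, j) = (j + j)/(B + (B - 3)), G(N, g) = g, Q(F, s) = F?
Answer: -28357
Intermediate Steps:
V(A) = 0 (V(A) = 6 - 1*6 = 6 - 6 = 0)
p(B, j) = 2*j/(-3 + 2*B) (p(B, j) = (2*j)/(B + (-3 + B)) = (2*j)/(-3 + 2*B) = 2*j/(-3 + 2*B))
(G(-183, 105) - 28462) + p(-77, V(-1)) = (105 - 28462) + 2*0/(-3 + 2*(-77)) = -28357 + 2*0/(-3 - 154) = -28357 + 2*0/(-157) = -28357 + 2*0*(-1/157) = -28357 + 0 = -28357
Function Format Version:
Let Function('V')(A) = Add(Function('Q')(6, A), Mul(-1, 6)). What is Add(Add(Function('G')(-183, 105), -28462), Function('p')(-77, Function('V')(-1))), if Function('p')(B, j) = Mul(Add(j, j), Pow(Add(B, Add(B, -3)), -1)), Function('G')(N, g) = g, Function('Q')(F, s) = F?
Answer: -28357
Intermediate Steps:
Function('V')(A) = 0 (Function('V')(A) = Add(6, Mul(-1, 6)) = Add(6, -6) = 0)
Function('p')(B, j) = Mul(2, j, Pow(Add(-3, Mul(2, B)), -1)) (Function('p')(B, j) = Mul(Mul(2, j), Pow(Add(B, Add(-3, B)), -1)) = Mul(Mul(2, j), Pow(Add(-3, Mul(2, B)), -1)) = Mul(2, j, Pow(Add(-3, Mul(2, B)), -1)))
Add(Add(Function('G')(-183, 105), -28462), Function('p')(-77, Function('V')(-1))) = Add(Add(105, -28462), Mul(2, 0, Pow(Add(-3, Mul(2, -77)), -1))) = Add(-28357, Mul(2, 0, Pow(Add(-3, -154), -1))) = Add(-28357, Mul(2, 0, Pow(-157, -1))) = Add(-28357, Mul(2, 0, Rational(-1, 157))) = Add(-28357, 0) = -28357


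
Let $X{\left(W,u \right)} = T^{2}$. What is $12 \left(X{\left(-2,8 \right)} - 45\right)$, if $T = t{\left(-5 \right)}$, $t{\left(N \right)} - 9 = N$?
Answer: $-348$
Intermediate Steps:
$t{\left(N \right)} = 9 + N$
$T = 4$ ($T = 9 - 5 = 4$)
$X{\left(W,u \right)} = 16$ ($X{\left(W,u \right)} = 4^{2} = 16$)
$12 \left(X{\left(-2,8 \right)} - 45\right) = 12 \left(16 - 45\right) = 12 \left(-29\right) = -348$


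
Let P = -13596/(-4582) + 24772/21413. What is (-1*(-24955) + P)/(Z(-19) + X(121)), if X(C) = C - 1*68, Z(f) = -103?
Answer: -1224424319991/2452859150 ≈ -499.18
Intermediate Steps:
P = 202318226/49057183 (P = -13596*(-1/4582) + 24772*(1/21413) = 6798/2291 + 24772/21413 = 202318226/49057183 ≈ 4.1241)
X(C) = -68 + C (X(C) = C - 68 = -68 + C)
(-1*(-24955) + P)/(Z(-19) + X(121)) = (-1*(-24955) + 202318226/49057183)/(-103 + (-68 + 121)) = (24955 + 202318226/49057183)/(-103 + 53) = (1224424319991/49057183)/(-50) = (1224424319991/49057183)*(-1/50) = -1224424319991/2452859150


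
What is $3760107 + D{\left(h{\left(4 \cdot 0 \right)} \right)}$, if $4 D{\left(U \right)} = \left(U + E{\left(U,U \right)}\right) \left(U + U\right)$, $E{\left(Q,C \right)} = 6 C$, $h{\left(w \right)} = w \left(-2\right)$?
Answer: $3760107$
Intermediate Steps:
$h{\left(w \right)} = - 2 w$
$D{\left(U \right)} = \frac{7 U^{2}}{2}$ ($D{\left(U \right)} = \frac{\left(U + 6 U\right) \left(U + U\right)}{4} = \frac{7 U 2 U}{4} = \frac{14 U^{2}}{4} = \frac{7 U^{2}}{2}$)
$3760107 + D{\left(h{\left(4 \cdot 0 \right)} \right)} = 3760107 + \frac{7 \left(- 2 \cdot 4 \cdot 0\right)^{2}}{2} = 3760107 + \frac{7 \left(\left(-2\right) 0\right)^{2}}{2} = 3760107 + \frac{7 \cdot 0^{2}}{2} = 3760107 + \frac{7}{2} \cdot 0 = 3760107 + 0 = 3760107$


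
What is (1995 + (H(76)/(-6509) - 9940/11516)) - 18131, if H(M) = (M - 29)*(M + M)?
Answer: -302415878337/18739411 ≈ -16138.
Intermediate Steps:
H(M) = 2*M*(-29 + M) (H(M) = (-29 + M)*(2*M) = 2*M*(-29 + M))
(1995 + (H(76)/(-6509) - 9940/11516)) - 18131 = (1995 + ((2*76*(-29 + 76))/(-6509) - 9940/11516)) - 18131 = (1995 + ((2*76*47)*(-1/6509) - 9940*1/11516)) - 18131 = (1995 + (7144*(-1/6509) - 2485/2879)) - 18131 = (1995 + (-7144/6509 - 2485/2879)) - 18131 = (1995 - 36742441/18739411) - 18131 = 37348382504/18739411 - 18131 = -302415878337/18739411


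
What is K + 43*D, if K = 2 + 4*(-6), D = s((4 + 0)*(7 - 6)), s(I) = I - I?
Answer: -22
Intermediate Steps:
s(I) = 0
D = 0
K = -22 (K = 2 - 24 = -22)
K + 43*D = -22 + 43*0 = -22 + 0 = -22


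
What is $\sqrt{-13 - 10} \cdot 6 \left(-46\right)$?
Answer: $- 276 i \sqrt{23} \approx - 1323.7 i$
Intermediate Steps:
$\sqrt{-13 - 10} \cdot 6 \left(-46\right) = \sqrt{-23} \cdot 6 \left(-46\right) = i \sqrt{23} \cdot 6 \left(-46\right) = 6 i \sqrt{23} \left(-46\right) = - 276 i \sqrt{23}$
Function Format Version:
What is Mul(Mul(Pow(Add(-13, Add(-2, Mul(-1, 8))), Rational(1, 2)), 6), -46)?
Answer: Mul(-276, I, Pow(23, Rational(1, 2))) ≈ Mul(-1323.7, I)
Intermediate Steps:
Mul(Mul(Pow(Add(-13, Add(-2, Mul(-1, 8))), Rational(1, 2)), 6), -46) = Mul(Mul(Pow(Add(-13, Add(-2, -8)), Rational(1, 2)), 6), -46) = Mul(Mul(Pow(Add(-13, -10), Rational(1, 2)), 6), -46) = Mul(Mul(Pow(-23, Rational(1, 2)), 6), -46) = Mul(Mul(Mul(I, Pow(23, Rational(1, 2))), 6), -46) = Mul(Mul(6, I, Pow(23, Rational(1, 2))), -46) = Mul(-276, I, Pow(23, Rational(1, 2)))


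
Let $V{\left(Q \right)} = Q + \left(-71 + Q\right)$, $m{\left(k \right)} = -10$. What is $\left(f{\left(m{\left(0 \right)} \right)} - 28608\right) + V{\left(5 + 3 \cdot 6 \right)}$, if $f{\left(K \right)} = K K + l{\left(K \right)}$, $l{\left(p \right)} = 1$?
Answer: $-28532$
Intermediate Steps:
$f{\left(K \right)} = 1 + K^{2}$ ($f{\left(K \right)} = K K + 1 = K^{2} + 1 = 1 + K^{2}$)
$V{\left(Q \right)} = -71 + 2 Q$
$\left(f{\left(m{\left(0 \right)} \right)} - 28608\right) + V{\left(5 + 3 \cdot 6 \right)} = \left(\left(1 + \left(-10\right)^{2}\right) - 28608\right) - \left(71 - 2 \left(5 + 3 \cdot 6\right)\right) = \left(\left(1 + 100\right) - 28608\right) - \left(71 - 2 \left(5 + 18\right)\right) = \left(101 - 28608\right) + \left(-71 + 2 \cdot 23\right) = -28507 + \left(-71 + 46\right) = -28507 - 25 = -28532$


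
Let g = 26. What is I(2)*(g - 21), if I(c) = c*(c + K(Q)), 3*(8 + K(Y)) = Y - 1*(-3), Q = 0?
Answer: -50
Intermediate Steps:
K(Y) = -7 + Y/3 (K(Y) = -8 + (Y - 1*(-3))/3 = -8 + (Y + 3)/3 = -8 + (3 + Y)/3 = -8 + (1 + Y/3) = -7 + Y/3)
I(c) = c*(-7 + c) (I(c) = c*(c + (-7 + (⅓)*0)) = c*(c + (-7 + 0)) = c*(c - 7) = c*(-7 + c))
I(2)*(g - 21) = (2*(-7 + 2))*(26 - 21) = (2*(-5))*5 = -10*5 = -50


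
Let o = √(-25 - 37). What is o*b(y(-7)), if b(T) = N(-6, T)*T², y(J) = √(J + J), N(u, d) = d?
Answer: 28*√217 ≈ 412.47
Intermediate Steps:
y(J) = √2*√J (y(J) = √(2*J) = √2*√J)
o = I*√62 (o = √(-62) = I*√62 ≈ 7.874*I)
b(T) = T³ (b(T) = T*T² = T³)
o*b(y(-7)) = (I*√62)*(√2*√(-7))³ = (I*√62)*(√2*(I*√7))³ = (I*√62)*(I*√14)³ = (I*√62)*(-14*I*√14) = 28*√217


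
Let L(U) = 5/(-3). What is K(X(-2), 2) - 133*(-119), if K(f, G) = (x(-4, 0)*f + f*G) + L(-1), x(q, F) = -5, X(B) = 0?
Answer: 47476/3 ≈ 15825.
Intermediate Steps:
L(U) = -5/3 (L(U) = 5*(-⅓) = -5/3)
K(f, G) = -5/3 - 5*f + G*f (K(f, G) = (-5*f + f*G) - 5/3 = (-5*f + G*f) - 5/3 = -5/3 - 5*f + G*f)
K(X(-2), 2) - 133*(-119) = (-5/3 - 5*0 + 2*0) - 133*(-119) = (-5/3 + 0 + 0) + 15827 = -5/3 + 15827 = 47476/3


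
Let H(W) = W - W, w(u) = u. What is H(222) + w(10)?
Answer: 10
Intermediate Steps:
H(W) = 0
H(222) + w(10) = 0 + 10 = 10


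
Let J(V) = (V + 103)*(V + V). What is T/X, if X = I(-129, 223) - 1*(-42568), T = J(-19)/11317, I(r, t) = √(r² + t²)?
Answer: -22646176/3417674121753 + 532*√66370/3417674121753 ≈ -6.5861e-6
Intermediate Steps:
J(V) = 2*V*(103 + V) (J(V) = (103 + V)*(2*V) = 2*V*(103 + V))
T = -3192/11317 (T = (2*(-19)*(103 - 19))/11317 = (2*(-19)*84)*(1/11317) = -3192*1/11317 = -3192/11317 ≈ -0.28205)
X = 42568 + √66370 (X = √((-129)² + 223²) - 1*(-42568) = √(16641 + 49729) + 42568 = √66370 + 42568 = 42568 + √66370 ≈ 42826.)
T/X = -3192/(11317*(42568 + √66370))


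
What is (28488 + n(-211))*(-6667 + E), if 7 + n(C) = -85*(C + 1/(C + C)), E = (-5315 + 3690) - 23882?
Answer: -315106316419/211 ≈ -1.4934e+9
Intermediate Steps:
E = -25507 (E = -1625 - 23882 = -25507)
n(C) = -7 - 85*C - 85/(2*C) (n(C) = -7 - 85*(C + 1/(C + C)) = -7 - 85*(C + 1/(2*C)) = -7 + (-85*C - 85/(2*C)) = -7 - 85*C - 85/(2*C))
(28488 + n(-211))*(-6667 + E) = (28488 + (-7 - 85*(-211) - 85/2/(-211)))*(-6667 - 25507) = (28488 + (-7 + 17935 - 85/2*(-1/211)))*(-32174) = (28488 + (-7 + 17935 + 85/422))*(-32174) = (28488 + 7565701/422)*(-32174) = (19587637/422)*(-32174) = -315106316419/211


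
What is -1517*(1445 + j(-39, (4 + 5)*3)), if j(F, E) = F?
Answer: -2132902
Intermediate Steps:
-1517*(1445 + j(-39, (4 + 5)*3)) = -1517*(1445 - 39) = -1517*1406 = -2132902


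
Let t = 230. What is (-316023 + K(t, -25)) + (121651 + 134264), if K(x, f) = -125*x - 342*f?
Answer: -80308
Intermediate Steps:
K(x, f) = -342*f - 125*x
(-316023 + K(t, -25)) + (121651 + 134264) = (-316023 + (-342*(-25) - 125*230)) + (121651 + 134264) = (-316023 + (8550 - 28750)) + 255915 = (-316023 - 20200) + 255915 = -336223 + 255915 = -80308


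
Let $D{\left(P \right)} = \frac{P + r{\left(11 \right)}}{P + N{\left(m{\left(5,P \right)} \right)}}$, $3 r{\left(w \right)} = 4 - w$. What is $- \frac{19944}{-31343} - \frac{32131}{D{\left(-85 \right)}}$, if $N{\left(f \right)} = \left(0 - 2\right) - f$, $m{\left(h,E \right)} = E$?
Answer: $- \frac{3018633135}{4105933} \approx -735.19$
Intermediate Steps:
$r{\left(w \right)} = \frac{4}{3} - \frac{w}{3}$ ($r{\left(w \right)} = \frac{4 - w}{3} = \frac{4}{3} - \frac{w}{3}$)
$N{\left(f \right)} = -2 - f$ ($N{\left(f \right)} = \left(0 - 2\right) - f = -2 - f$)
$D{\left(P \right)} = \frac{7}{6} - \frac{P}{2}$ ($D{\left(P \right)} = \frac{P + \left(\frac{4}{3} - \frac{11}{3}\right)}{P - \left(2 + P\right)} = \frac{P + \left(\frac{4}{3} - \frac{11}{3}\right)}{-2} = \left(P - \frac{7}{3}\right) \left(- \frac{1}{2}\right) = \left(- \frac{7}{3} + P\right) \left(- \frac{1}{2}\right) = \frac{7}{6} - \frac{P}{2}$)
$- \frac{19944}{-31343} - \frac{32131}{D{\left(-85 \right)}} = - \frac{19944}{-31343} - \frac{32131}{\frac{7}{6} - - \frac{85}{2}} = \left(-19944\right) \left(- \frac{1}{31343}\right) - \frac{32131}{\frac{7}{6} + \frac{85}{2}} = \frac{19944}{31343} - \frac{32131}{\frac{131}{3}} = \frac{19944}{31343} - \frac{96393}{131} = - \frac{3018633135}{4105933}$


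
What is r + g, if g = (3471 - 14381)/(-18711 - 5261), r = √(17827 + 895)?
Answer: 5455/11986 + √18722 ≈ 137.28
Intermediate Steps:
r = √18722 ≈ 136.83
g = 5455/11986 (g = -10910/(-23972) = -10910*(-1/23972) = 5455/11986 ≈ 0.45511)
r + g = √18722 + 5455/11986 = 5455/11986 + √18722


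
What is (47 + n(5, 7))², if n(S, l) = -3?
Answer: 1936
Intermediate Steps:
(47 + n(5, 7))² = (47 - 3)² = 44² = 1936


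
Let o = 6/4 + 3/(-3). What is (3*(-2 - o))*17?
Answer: -255/2 ≈ -127.50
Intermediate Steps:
o = 1/2 (o = 6*(1/4) + 3*(-1/3) = 3/2 - 1 = 1/2 ≈ 0.50000)
(3*(-2 - o))*17 = (3*(-2 - 1*1/2))*17 = (3*(-2 - 1/2))*17 = (3*(-5/2))*17 = -15/2*17 = -255/2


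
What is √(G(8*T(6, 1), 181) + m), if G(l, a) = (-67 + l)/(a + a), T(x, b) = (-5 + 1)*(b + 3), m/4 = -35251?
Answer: 7*I*√377097934/362 ≈ 375.51*I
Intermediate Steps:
m = -141004 (m = 4*(-35251) = -141004)
T(x, b) = -12 - 4*b (T(x, b) = -4*(3 + b) = -12 - 4*b)
G(l, a) = (-67 + l)/(2*a) (G(l, a) = (-67 + l)/((2*a)) = (-67 + l)*(1/(2*a)) = (-67 + l)/(2*a))
√(G(8*T(6, 1), 181) + m) = √((½)*(-67 + 8*(-12 - 4*1))/181 - 141004) = √((½)*(1/181)*(-67 + 8*(-12 - 4)) - 141004) = √((½)*(1/181)*(-67 + 8*(-16)) - 141004) = √((½)*(1/181)*(-67 - 128) - 141004) = √((½)*(1/181)*(-195) - 141004) = √(-195/362 - 141004) = √(-51043643/362) = 7*I*√377097934/362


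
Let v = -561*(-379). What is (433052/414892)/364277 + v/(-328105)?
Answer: -8033540207945134/12397087582731455 ≈ -0.64802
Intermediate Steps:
v = 212619
(433052/414892)/364277 + v/(-328105) = (433052/414892)/364277 + 212619/(-328105) = (433052*(1/414892))*(1/364277) + 212619*(-1/328105) = (108263/103723)*(1/364277) - 212619/328105 = 108263/37783903271 - 212619/328105 = -8033540207945134/12397087582731455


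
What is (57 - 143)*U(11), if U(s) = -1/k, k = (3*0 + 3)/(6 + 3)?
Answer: 258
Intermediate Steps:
k = ⅓ (k = (0 + 3)/9 = 3*(⅑) = ⅓ ≈ 0.33333)
U(s) = -3 (U(s) = -1/⅓ = -1*3 = -3)
(57 - 143)*U(11) = (57 - 143)*(-3) = -86*(-3) = 258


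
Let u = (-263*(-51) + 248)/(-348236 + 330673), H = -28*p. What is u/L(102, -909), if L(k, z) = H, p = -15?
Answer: -13661/7376460 ≈ -0.0018520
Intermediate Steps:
H = 420 (H = -28*(-15) = 420)
L(k, z) = 420
u = -13661/17563 (u = (13413 + 248)/(-17563) = 13661*(-1/17563) = -13661/17563 ≈ -0.77783)
u/L(102, -909) = -13661/17563/420 = -13661/17563*1/420 = -13661/7376460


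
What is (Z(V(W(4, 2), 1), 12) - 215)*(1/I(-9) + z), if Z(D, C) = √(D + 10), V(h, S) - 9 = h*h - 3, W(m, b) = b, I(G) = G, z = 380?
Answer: -735085/9 + 6838*√5/9 ≈ -79977.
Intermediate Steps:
V(h, S) = 6 + h² (V(h, S) = 9 + (h*h - 3) = 9 + (h² - 3) = 9 + (-3 + h²) = 6 + h²)
Z(D, C) = √(10 + D)
(Z(V(W(4, 2), 1), 12) - 215)*(1/I(-9) + z) = (√(10 + (6 + 2²)) - 215)*(1/(-9) + 380) = (√(10 + (6 + 4)) - 215)*(-⅑ + 380) = (√(10 + 10) - 215)*(3419/9) = (√20 - 215)*(3419/9) = (2*√5 - 215)*(3419/9) = (-215 + 2*√5)*(3419/9) = -735085/9 + 6838*√5/9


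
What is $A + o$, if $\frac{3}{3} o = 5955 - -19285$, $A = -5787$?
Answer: $19453$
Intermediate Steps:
$o = 25240$ ($o = 5955 - -19285 = 5955 + 19285 = 25240$)
$A + o = -5787 + 25240 = 19453$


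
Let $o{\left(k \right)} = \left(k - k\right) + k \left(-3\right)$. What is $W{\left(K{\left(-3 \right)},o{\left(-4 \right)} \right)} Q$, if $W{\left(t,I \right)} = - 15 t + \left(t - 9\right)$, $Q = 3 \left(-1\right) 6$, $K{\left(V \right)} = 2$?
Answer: $666$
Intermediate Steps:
$Q = -18$ ($Q = \left(-3\right) 6 = -18$)
$o{\left(k \right)} = - 3 k$ ($o{\left(k \right)} = 0 - 3 k = - 3 k$)
$W{\left(t,I \right)} = -9 - 14 t$ ($W{\left(t,I \right)} = - 15 t + \left(t - 9\right) = - 15 t + \left(-9 + t\right) = -9 - 14 t$)
$W{\left(K{\left(-3 \right)},o{\left(-4 \right)} \right)} Q = \left(-9 - 28\right) \left(-18\right) = \left(-37\right) \left(-18\right) = 666$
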